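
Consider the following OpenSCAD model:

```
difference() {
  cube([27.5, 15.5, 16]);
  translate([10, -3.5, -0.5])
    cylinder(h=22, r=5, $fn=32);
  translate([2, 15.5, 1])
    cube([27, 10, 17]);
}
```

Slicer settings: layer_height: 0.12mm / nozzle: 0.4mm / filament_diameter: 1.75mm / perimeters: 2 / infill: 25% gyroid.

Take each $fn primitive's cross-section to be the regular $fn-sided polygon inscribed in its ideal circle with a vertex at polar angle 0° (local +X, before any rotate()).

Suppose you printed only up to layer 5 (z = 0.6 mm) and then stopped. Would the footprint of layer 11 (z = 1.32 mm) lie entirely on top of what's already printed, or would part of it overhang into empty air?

entirely on top

Compare the two slices. At z = 0.6: the cube (footprint 27.5×15.5) is included at this height (area 426.25 mm²); the r=5 cylinder at (10, -3.5) contributes a regular 32-gon of circumradius 5 (area = (32/2)·5.000²·sin(360°/32) = 78.04 mm²); the cube at (2, 15.5) is not intersected at this z (z outside [1, 18]); After the difference (first − rest): starting from the 27.5×15.5 cube (426.25 mm²), the r=5 cylinder at (10, -3.5) partially overlaps it — only the 7.26 mm² overlap (of its 78.04 mm²) is removed, clipping the outline — area = 418.99 mm². At z = 1.32: the 27.5×15.5 cube contributes its full rectangle (area 426.25 mm²); the r=5 cylinder at (10, -3.5) gives a regular 32-gon of circumradius 5 (constant along its height) (area = (32/2)·5.000²·sin(360°/32) = 78.04 mm²); the cube at (2, 15.5) is present — its section is the full 27×10 rectangle (area 270.00 mm²); Subtracting the remaining from the first: starting from the 27.5×15.5 cube (426.25 mm²), the r=5 cylinder at (10, -3.5) partially overlaps it — only the 7.26 mm² overlap (of its 78.04 mm²) is removed, clipping the outline; the 27×10 cube at (2, 15.5) misses the remaining region (no effect) — area = 418.99 mm². Checking containment: the cross-section at z = 1.32 is a subset of the cross-section at z = 0.6.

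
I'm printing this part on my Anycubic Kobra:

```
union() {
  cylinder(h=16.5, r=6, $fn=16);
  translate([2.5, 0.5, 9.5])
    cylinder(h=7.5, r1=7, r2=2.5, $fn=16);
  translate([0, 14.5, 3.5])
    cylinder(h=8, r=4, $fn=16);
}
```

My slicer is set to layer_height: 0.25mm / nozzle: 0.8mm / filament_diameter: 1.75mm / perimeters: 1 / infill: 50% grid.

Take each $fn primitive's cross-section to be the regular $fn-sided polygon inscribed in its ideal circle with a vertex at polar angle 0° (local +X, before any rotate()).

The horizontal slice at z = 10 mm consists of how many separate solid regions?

2

At z = 10 mm: the cylinder: section is a regular 16-gon, circumradius r=6; the cone at (2.5, 0.5) contributes a regular 16-gon of circumradius 6.700 (interpolated between r1=7 and r2=2.5 at t=0.067); the r=4 cylinder at (0, 14.5) contributes a regular 16-gon of circumradius 4; Combining (union): the regions partially overlap (shared area 90.88 mm²), so overlapping operands fuse into one piece — 2 connected regions. The result has 2 disconnected regions.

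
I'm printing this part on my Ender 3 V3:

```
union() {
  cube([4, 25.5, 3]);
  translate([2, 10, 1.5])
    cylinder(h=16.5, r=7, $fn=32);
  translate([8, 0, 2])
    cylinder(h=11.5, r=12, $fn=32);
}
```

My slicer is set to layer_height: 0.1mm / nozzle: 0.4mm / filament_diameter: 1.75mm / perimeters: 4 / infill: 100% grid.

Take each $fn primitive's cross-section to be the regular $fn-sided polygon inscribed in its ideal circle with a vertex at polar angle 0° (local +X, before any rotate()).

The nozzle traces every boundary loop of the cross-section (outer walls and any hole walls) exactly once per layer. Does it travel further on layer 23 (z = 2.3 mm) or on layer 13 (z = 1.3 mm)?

Layer 23 (z = 2.3): the cube (footprint 4×25.5) is included at this height (perimeter 59.00 mm); the cylinder at (2, 10): section is a regular 32-gon, circumradius r=7 (perimeter = 2·32·7.000·sin(180°/32) = 43.91 mm); the cylinder at (8, 0): section is a regular 32-gon, circumradius r=12 (perimeter = 2·32·12.000·sin(180°/32) = 75.28 mm); Combining (union): the regions partially overlap (shared area 138.47 mm²), so the edge portions inside another operand are dropped and the merged outline is re-measured after clipping — boundary = 104.08 mm. So its perimeter = 104.08 mm. Layer 13 (z = 1.3): the cube is present — its section is the full 4×25.5 rectangle (perimeter 59.00 mm); the cylinder at (2, 10) is not intersected at this z (z outside [1.5, 18]); the cylinder at (8, 0) does not reach this height (z outside [2, 13.5]); Merging all regions: only the 4×25.5 cube is present, so the union is just that shape — boundary = 59.00 mm. So its perimeter = 59.00 mm. Layer 23 is larger (104.08 vs 59.00 mm).

layer 23 (z = 2.3 mm)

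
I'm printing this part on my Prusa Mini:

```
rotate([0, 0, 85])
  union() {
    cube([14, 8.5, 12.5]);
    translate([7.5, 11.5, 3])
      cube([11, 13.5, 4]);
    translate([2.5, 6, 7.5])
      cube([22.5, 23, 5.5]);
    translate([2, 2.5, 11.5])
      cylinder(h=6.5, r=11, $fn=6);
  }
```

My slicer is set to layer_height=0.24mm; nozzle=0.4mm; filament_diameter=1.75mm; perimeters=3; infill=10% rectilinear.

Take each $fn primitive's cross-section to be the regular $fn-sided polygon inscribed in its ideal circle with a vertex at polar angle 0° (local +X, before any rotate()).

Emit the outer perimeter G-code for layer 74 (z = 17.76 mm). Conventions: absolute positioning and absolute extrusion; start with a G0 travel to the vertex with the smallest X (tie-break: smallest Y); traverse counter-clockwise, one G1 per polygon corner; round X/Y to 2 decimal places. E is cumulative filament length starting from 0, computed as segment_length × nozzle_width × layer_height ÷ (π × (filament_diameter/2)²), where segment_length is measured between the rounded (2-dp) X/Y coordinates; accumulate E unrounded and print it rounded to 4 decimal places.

At z = 17.76 mm: the cube is absent (z outside [0, 12.5]); the cube at (7.5, 11.5) is not intersected at this z (z outside [3, 7]); the cube at (2.5, 6) does not reach this height (z outside [7.5, 13]); the r=11 cylinder at (2, 2.5) gives a regular 6-gon of circumradius 11 (constant along its height); Merging all regions: only the r=11 cylinder at (2, 2.5) is present, so the union is just that shape — 1 connected region; (rotated 85° about Z; rotation is an isometry so areas/perimeters/island counts are preserved). The outline is a single polygon with 6 vertices. Extrusion per mm of travel: 0.4 × 0.24 / (π × 0.875²) = 0.039912. Accumulating E over each segment gives final E = 2.6344.

G0 X-12.29 Y-2.44 Z17.76
G1 X-3.27 Y-8.75 E0.4394
G1 X6.69 Y-4.10 E0.8781
G1 X7.65 Y6.86 E1.3172
G1 X-1.36 Y13.17 E1.7562
G1 X-11.33 Y8.52 E2.1953
G1 X-12.29 Y-2.44 E2.6344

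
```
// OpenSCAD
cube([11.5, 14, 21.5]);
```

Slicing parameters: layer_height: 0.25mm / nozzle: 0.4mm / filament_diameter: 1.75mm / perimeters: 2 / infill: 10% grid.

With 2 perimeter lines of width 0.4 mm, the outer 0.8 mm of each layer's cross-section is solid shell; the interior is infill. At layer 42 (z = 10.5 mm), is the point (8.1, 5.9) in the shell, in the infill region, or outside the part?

infill

At z = 10.5 mm: the cube is present — its section is the full 11.5×14 rectangle. Overall, the cross-section is a single solid region. The nearest boundary edge runs (11.50, 0.00)→(11.50, 14.00); distance from the point to it = 3.40 mm. The point is inside the cross-section and 3.40 mm from the nearest boundary — more than the 0.8 mm shell width (2 × 0.4), so it's in the infill interior.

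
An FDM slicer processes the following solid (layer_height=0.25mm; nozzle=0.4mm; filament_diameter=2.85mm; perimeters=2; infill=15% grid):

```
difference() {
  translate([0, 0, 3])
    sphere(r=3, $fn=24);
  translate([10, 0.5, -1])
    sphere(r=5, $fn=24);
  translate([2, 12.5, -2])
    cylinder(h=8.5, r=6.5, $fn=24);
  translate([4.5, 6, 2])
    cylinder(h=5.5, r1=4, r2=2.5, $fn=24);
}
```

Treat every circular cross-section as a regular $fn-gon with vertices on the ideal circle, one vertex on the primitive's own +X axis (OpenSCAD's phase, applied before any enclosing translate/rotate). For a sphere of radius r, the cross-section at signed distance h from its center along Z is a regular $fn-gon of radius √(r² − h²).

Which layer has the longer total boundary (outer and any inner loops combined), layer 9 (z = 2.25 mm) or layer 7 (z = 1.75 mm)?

layer 9 (z = 2.25 mm)

Layer 9 (z = 2.25): the sphere: section is a regular 24-gon, circumradius = √(r²−h²) = √(3²−0.75²) = 2.905 (perimeter = 2·24·2.905·sin(180°/24) = 18.20 mm); the r=5 sphere at (10, 0.5) contributes a regular 24-gon of circumradius √(5²−3.25²) = 3.800 (perimeter = 2·24·3.800·sin(180°/24) = 23.81 mm); the r=6.5 cylinder at (2, 12.5) contributes a regular 24-gon of circumradius 6.5 (perimeter = 2·24·6.500·sin(180°/24) = 40.72 mm); the cone at (4.5, 6) contributes a regular 24-gon of circumradius 3.932 (interpolated between r1=4 and r2=2.5 at t=0.045) (perimeter = 2·24·3.932·sin(180°/24) = 24.63 mm); Subtracting the remaining from the first: starting from the r=3 sphere, the r=5 sphere at (10, 0.5) misses the remaining region (no effect); the r=6.5 cylinder at (2, 12.5) misses the remaining region (no effect); the cone at (4.5, 6) misses the remaining region (no effect) — boundary = 18.20 mm. So its perimeter = 18.20 mm. Layer 7 (z = 1.75): the r=3 sphere slices to a regular 24-gon of circumradius 2.727 (√(r²−h²) with h=1.25 from center) (perimeter = 2·24·2.727·sin(180°/24) = 17.09 mm); the r=5 sphere at (10, 0.5) slices to a regular 24-gon of circumradius 4.176 (√(r²−h²) with h=2.75 from center) (perimeter = 2·24·4.176·sin(180°/24) = 26.16 mm); the r=6.5 cylinder at (2, 12.5) contributes a regular 24-gon of circumradius 6.5 (perimeter = 2·24·6.500·sin(180°/24) = 40.72 mm); the cone at (4.5, 6) is absent (z outside [2, 7.5]); After the difference (first − rest): starting from the r=3 sphere, the r=5 sphere at (10, 0.5) misses the remaining region (no effect); the r=6.5 cylinder at (2, 12.5) misses the remaining region (no effect) — boundary = 17.09 mm. So its perimeter = 17.09 mm. Layer 9 is larger (18.20 vs 17.09 mm).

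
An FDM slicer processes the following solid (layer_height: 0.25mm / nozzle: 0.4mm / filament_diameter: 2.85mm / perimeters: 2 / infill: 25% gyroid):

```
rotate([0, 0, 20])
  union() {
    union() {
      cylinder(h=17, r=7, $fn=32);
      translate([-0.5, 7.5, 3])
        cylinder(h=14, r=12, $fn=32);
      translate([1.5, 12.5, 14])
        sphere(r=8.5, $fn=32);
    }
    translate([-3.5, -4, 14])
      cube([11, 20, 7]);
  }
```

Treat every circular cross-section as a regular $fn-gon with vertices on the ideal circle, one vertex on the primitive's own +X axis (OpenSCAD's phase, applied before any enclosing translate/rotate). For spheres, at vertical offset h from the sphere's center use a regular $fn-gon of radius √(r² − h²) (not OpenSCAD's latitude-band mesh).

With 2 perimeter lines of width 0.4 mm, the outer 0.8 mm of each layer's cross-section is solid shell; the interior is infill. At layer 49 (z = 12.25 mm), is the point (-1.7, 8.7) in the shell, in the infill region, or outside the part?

infill

At z = 12.25 mm: the cylinder: section is a regular 32-gon, circumradius r=7; the r=12 cylinder at (-0.5, 7.5) contributes a regular 32-gon of circumradius 12; the r=8.5 sphere at (1.5, 12.5) contributes a regular 32-gon of circumradius √(8.5²−1.75²) = 8.318; Taking the union: the regions partially overlap (shared area 325.55 mm²), so overlapping operands fuse into one piece — 1 connected region; the cube at (-3.5, -4) does not reach this height (z outside [14, 21]); Merging all regions: only that combined region is present, so the union is just that shape — 1 connected region; (rotated 20° about Z; rotation is an isometry so areas/perimeters/island counts are preserved). Overall, the cross-section is a single solid region. Undo the 20° rotation: the query point maps to (1.378, 8.757) in the un-rotated model frame. The nearest boundary edge runs (9.69, 13.76)→(10.59, 12.09); distance from the point to it = 9.69 mm. The point is inside the cross-section and 9.69 mm from the nearest boundary — more than the 0.8 mm shell width (2 × 0.4), so it's in the infill interior.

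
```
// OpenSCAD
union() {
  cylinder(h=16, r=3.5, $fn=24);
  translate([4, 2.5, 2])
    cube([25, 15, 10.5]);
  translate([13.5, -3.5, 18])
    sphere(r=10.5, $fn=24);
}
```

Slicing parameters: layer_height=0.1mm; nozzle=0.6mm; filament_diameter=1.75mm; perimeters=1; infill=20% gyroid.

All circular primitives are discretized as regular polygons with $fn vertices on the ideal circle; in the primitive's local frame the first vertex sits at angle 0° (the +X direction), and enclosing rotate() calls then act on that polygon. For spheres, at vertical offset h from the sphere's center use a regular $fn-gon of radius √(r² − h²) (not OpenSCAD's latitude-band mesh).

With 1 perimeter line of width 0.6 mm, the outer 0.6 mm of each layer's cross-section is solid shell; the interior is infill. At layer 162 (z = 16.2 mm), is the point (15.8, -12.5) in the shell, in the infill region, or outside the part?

At z = 16.2 mm: the cylinder is not intersected at this z (z outside [0, 16]); the cube at (4, 2.5) is absent (z outside [2, 12.5]); the r=10.5 sphere at (13.5, -3.5) contributes a regular 24-gon of circumradius √(10.5²−1.8²) = 10.345; Taking the union: only the r=10.5 sphere at (13.5, -3.5) is present, so the union is just that shape — 1 connected region. Overall, the cross-section is a single solid region. The nearest boundary edge runs (13.50, -13.84)→(16.18, -13.49); distance from the point to it = 1.03 mm. The point is inside the cross-section and 1.03 mm from the nearest boundary — more than the 0.6 mm shell width (1 × 0.6), so it's in the infill interior.

infill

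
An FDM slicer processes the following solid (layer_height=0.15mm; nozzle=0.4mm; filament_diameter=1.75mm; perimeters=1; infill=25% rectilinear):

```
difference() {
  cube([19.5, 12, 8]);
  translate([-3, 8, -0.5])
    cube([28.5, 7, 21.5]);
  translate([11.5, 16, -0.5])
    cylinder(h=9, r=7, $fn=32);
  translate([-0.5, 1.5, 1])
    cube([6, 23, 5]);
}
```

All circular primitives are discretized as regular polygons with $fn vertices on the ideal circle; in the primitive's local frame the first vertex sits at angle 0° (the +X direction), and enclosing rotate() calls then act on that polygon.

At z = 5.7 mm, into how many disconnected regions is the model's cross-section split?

1

At z = 5.7 mm: the cube is present — its section is the full 19.5×12 rectangle; the 28.5×7 cube at (-3, 8) contributes its full rectangle; the r=7 cylinder at (11.5, 16) gives a regular 32-gon of circumradius 7 (constant along its height); the 6×23 cube at (-0.5, 1.5) contributes its full rectangle; Subtracting the remaining from the first: starting from the 19.5×12 cube, the 28.5×7 cube at (-3, 8) partially overlaps it — only the 78.00 mm² overlap (of its 199.50 mm²) is removed, clipping the outline; the r=7 cylinder at (11.5, 16) misses the remaining region (no effect); the 6×23 cube at (-0.5, 1.5) partially overlaps it — only the 35.75 mm² overlap (of its 138.00 mm²) is removed, clipping the outline — 1 connected region. The result has 1 disconnected region.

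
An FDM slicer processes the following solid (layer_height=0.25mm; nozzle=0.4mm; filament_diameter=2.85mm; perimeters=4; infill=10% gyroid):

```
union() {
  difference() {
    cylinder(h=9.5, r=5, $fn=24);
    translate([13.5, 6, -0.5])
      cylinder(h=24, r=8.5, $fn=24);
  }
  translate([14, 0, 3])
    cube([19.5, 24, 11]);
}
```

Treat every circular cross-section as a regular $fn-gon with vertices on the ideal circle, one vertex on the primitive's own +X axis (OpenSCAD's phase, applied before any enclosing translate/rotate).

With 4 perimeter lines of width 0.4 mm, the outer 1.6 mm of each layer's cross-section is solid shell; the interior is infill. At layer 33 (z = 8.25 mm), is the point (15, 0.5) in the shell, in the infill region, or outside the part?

At z = 8.25 mm: the r=5 cylinder gives a regular 24-gon of circumradius 5 (constant along its height); the r=8.5 cylinder at (13.5, 6) gives a regular 24-gon of circumradius 8.5 (constant along its height); Taking the first minus the rest: starting from the r=5 cylinder, the r=8.5 cylinder at (13.5, 6) misses the remaining region (no effect) — 1 connected region; the cube at (14, 0) (footprint 19.5×24) is included at this height; Combining (union): the 2 present regions are separate (no shared area or edge), so areas and boundary lengths simply add and each stays a separate island — 2 connected regions. Overall, the cross-section has 2 separate islands. The nearest boundary edge runs (33.50, 0.00)→(14.00, 0.00); distance from the point to it = 0.50 mm. (Shell/infill is judged within the island containing the point — the largest one.) The point is inside the cross-section, 0.50 mm from the nearest boundary — within the 1.6 mm shell band (4 × 0.4).

shell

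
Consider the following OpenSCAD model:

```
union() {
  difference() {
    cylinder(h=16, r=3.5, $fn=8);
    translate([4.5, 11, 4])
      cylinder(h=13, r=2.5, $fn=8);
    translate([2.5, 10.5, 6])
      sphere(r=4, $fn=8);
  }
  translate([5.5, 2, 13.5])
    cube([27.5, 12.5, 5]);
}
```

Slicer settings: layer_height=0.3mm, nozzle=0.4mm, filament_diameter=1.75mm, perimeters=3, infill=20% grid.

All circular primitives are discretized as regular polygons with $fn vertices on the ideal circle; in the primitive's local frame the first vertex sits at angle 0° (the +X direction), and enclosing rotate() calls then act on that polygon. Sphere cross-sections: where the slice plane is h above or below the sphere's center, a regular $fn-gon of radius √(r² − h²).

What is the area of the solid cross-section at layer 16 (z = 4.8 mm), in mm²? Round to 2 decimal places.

34.65 mm²

At z = 4.8 mm: the r=3.5 cylinder contributes a regular 8-gon of circumradius 3.5 (area = (8/2)·3.500²·sin(360°/8) = 34.65 mm²); the r=2.5 cylinder at (4.5, 11) gives a regular 8-gon of circumradius 2.5 (constant along its height) (area = (8/2)·2.500²·sin(360°/8) = 17.68 mm²); the r=4 sphere at (2.5, 10.5) slices to a regular 8-gon of circumradius 3.816 (√(r²−h²) with h=1.2 from center) (area = (8/2)·3.816²·sin(360°/8) = 41.18 mm²); Taking the first minus the rest: starting from the r=3.5 cylinder (34.65 mm²), the r=2.5 cylinder at (4.5, 11) misses the remaining region (no effect); the r=4 sphere at (2.5, 10.5) misses the remaining region (no effect) — area = 34.65 mm²; the cube at (5.5, 2) is not intersected at this z (z outside [13.5, 18.5]); Merging all regions: only the result so far is present, so the union is just that shape — area = 34.65 mm². Overall, the cross-section is a single solid region. Net area = 34.65 mm².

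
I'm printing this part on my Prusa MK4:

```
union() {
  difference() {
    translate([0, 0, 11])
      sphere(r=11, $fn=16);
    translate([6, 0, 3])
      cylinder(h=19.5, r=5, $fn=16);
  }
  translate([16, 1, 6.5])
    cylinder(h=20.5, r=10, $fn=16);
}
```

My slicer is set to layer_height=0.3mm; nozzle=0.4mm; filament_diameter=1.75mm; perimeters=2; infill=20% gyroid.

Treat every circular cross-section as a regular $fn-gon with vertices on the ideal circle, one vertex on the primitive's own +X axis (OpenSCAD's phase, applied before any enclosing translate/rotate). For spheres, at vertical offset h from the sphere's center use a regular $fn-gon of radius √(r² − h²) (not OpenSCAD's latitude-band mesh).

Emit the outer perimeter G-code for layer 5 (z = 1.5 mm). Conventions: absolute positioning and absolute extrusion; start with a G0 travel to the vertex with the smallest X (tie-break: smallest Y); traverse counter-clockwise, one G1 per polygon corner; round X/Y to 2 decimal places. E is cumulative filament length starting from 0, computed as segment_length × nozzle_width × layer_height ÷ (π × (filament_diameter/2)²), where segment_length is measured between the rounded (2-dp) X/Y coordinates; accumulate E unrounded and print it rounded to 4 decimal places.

At z = 1.5 mm: the r=11 sphere contributes a regular 16-gon of circumradius √(11²−9.5²) = 5.545; the cylinder at (6, 0) is absent (z outside [3, 22.5]); Taking the first minus the rest: none of the subtracted shapes is present at this height, so the r=11 sphere is unchanged — 1 connected region; the cylinder at (16, 1) is not intersected at this z (z outside [6.5, 27]); Combining (union): only that combined region is present, so the union is just that shape — 1 connected region. The outline is a single polygon with 16 vertices. Extrusion per mm of travel: 0.4 × 0.3 / (π × 0.875²) = 0.049890. Accumulating E over each segment gives final E = 1.7268.

G0 X-5.55 Y0.00 Z1.50
G1 X-5.12 Y-2.12 E0.1079
G1 X-3.92 Y-3.92 E0.2158
G1 X-2.12 Y-5.12 E0.3238
G1 X0.00 Y-5.55 E0.4317
G1 X2.12 Y-5.12 E0.5396
G1 X3.92 Y-3.92 E0.6475
G1 X5.12 Y-2.12 E0.7555
G1 X5.55 Y0.00 E0.8634
G1 X5.12 Y2.12 E0.9713
G1 X3.92 Y3.92 E1.0792
G1 X2.12 Y5.12 E1.1872
G1 X0.00 Y5.55 E1.2951
G1 X-2.12 Y5.12 E1.4030
G1 X-3.92 Y3.92 E1.5109
G1 X-5.12 Y2.12 E1.6189
G1 X-5.55 Y0.00 E1.7268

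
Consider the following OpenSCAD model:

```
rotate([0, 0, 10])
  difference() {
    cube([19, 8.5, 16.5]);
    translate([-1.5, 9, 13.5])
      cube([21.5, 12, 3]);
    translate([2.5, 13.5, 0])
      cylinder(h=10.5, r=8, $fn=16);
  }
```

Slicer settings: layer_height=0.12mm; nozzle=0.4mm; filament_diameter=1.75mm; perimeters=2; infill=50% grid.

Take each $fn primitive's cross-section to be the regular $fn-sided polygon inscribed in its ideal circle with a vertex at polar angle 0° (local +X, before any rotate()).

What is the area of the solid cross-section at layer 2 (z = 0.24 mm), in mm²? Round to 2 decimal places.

At z = 0.24 mm: the cube is present — its section is the full 19×8.5 rectangle (area 161.50 mm²); the cube at (-1.5, 9) does not reach this height (z outside [13.5, 16.5]); the r=8 cylinder at (2.5, 13.5) gives a regular 16-gon of circumradius 8 (constant along its height) (area = (16/2)·8.000²·sin(360°/16) = 195.93 mm²); After the difference (first − rest): starting from the 19×8.5 cube (161.50 mm²), the r=8 cylinder at (2.5, 13.5) partially overlaps it — only the 19.23 mm² overlap (of its 195.93 mm²) is removed, clipping the outline — area = 142.27 mm²; (whole slice rotated 10° about Z — lengths, areas and connectivity unchanged). Overall, the cross-section is a single solid region. Net area = 142.27 mm².

142.27 mm²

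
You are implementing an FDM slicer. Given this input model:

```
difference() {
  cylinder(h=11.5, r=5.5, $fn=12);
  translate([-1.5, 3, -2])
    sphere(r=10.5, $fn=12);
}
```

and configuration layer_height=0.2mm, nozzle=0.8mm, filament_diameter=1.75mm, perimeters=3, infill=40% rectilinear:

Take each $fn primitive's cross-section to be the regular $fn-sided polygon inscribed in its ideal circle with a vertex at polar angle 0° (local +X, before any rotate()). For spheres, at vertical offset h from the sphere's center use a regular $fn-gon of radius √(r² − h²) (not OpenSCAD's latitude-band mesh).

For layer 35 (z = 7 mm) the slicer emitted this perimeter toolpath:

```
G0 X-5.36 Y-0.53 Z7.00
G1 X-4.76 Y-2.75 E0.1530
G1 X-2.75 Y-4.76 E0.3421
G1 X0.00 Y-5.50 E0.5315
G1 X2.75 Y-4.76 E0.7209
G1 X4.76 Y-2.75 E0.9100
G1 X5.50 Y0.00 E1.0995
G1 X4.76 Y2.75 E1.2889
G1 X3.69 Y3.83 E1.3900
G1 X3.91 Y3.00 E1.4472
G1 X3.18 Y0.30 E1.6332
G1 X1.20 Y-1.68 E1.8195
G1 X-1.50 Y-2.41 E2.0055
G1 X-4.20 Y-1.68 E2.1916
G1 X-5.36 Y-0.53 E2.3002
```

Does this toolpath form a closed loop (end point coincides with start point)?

yes

Start point (G0): (-5.36, -0.53). End point (last G1): the path returns to the start — closed.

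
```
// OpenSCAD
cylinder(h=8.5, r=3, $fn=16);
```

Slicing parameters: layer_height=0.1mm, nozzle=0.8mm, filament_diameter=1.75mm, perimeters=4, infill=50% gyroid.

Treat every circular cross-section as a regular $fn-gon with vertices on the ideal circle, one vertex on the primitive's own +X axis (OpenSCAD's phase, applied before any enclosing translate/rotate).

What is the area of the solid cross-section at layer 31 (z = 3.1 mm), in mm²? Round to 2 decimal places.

At z = 3.1 mm: the cylinder: section is a regular 16-gon, circumradius r=3 (area = (16/2)·3.000²·sin(360°/16) = 27.55 mm²). Overall, the cross-section is a single solid region. Net area = 27.55 mm².

27.55 mm²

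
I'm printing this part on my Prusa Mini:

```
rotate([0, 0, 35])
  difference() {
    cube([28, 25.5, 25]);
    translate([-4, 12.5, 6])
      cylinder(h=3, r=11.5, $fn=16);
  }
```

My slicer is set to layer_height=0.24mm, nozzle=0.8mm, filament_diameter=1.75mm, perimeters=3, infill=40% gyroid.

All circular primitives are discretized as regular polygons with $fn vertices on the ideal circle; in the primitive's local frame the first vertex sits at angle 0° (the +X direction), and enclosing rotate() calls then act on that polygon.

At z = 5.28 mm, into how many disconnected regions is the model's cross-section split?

1

At z = 5.28 mm: the cube (footprint 28×25.5) is included at this height; the cylinder at (-4, 12.5) is absent (z outside [6, 9]); After the difference (first − rest): none of the subtracted shapes is present at this height, so the 28×25.5 cube is unchanged — 1 connected region; (whole slice rotated 35° about Z — lengths, areas and connectivity unchanged). The result has 1 disconnected region.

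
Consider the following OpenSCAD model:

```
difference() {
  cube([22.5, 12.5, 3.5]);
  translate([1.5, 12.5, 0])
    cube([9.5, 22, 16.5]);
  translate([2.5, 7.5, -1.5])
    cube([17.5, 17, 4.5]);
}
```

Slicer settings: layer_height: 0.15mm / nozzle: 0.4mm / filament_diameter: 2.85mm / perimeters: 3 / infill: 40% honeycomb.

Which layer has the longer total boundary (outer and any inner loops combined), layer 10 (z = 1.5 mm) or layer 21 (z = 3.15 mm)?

layer 10 (z = 1.5 mm)

Layer 10 (z = 1.5): the cube (footprint 22.5×12.5) is included at this height (perimeter 70.00 mm); the cube at (1.5, 12.5) (footprint 9.5×22) is included at this height (perimeter 63.00 mm); the 17.5×17 cube at (2.5, 7.5) contributes its full rectangle (perimeter 69.00 mm); Subtracting the remaining from the first: starting from the 22.5×12.5 cube, the 9.5×22 cube at (1.5, 12.5) misses the remaining region (no effect); the 17.5×17 cube at (2.5, 7.5) partially overlaps it — only the 87.50 mm² overlap (of its 297.50 mm²) is removed, clipping the outline — boundary = 80.00 mm. So its perimeter = 80.00 mm. Layer 21 (z = 3.15): the cube is present — its section is the full 22.5×12.5 rectangle (perimeter 70.00 mm); the 9.5×22 cube at (1.5, 12.5) contributes its full rectangle (perimeter 63.00 mm); the cube at (2.5, 7.5) is absent (z outside [-1.5, 3]); After the difference (first − rest): starting from the 22.5×12.5 cube, the 9.5×22 cube at (1.5, 12.5) misses the remaining region (no effect) — boundary = 70.00 mm. So its perimeter = 70.00 mm. Layer 10 is larger (80.00 vs 70.00 mm).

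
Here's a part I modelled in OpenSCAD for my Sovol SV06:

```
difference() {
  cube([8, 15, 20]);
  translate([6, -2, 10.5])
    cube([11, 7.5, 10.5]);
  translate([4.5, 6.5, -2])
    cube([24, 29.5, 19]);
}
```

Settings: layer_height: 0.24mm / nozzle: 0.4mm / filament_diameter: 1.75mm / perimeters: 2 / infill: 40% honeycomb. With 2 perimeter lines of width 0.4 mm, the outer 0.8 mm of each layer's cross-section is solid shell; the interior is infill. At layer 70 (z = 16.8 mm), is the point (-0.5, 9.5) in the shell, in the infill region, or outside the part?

outside

At z = 16.8 mm: the 8×15 cube contributes its full rectangle; the 11×7.5 cube at (6, -2) contributes its full rectangle; the cube at (4.5, 6.5) (footprint 24×29.5) is included at this height; After the difference (first − rest): starting from the 8×15 cube, the 11×7.5 cube at (6, -2) partially overlaps it — only the 11.00 mm² overlap (of its 82.50 mm²) is removed, clipping the outline; the 24×29.5 cube at (4.5, 6.5) partially overlaps it — only the 29.75 mm² overlap (of its 708.00 mm²) is removed, clipping the outline — 1 connected region. Overall, the cross-section is a single solid region. The nearest boundary edge runs (0.00, 0.00)→(0.00, 15.00); distance from the point to it = 0.50 mm. The point is not inside any of the regions above, so it lies outside the cross-section (0.50 mm from the nearest boundary).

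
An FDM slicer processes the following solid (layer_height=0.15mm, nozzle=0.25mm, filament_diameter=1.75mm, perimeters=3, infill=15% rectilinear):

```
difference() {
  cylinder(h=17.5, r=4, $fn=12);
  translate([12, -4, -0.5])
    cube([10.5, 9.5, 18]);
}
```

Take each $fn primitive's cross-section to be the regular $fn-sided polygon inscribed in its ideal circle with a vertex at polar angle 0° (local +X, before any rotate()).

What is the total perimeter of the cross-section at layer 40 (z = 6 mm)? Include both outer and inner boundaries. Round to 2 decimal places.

At z = 6 mm: the r=4 cylinder contributes a regular 12-gon of circumradius 4 (perimeter = 2·12·4.000·sin(180°/12) = 24.85 mm); the cube at (12, -4) (footprint 10.5×9.5) is included at this height (perimeter 40.00 mm); After the difference (first − rest): starting from the r=4 cylinder, the 10.5×9.5 cube at (12, -4) misses the remaining region (no effect) — boundary = 24.85 mm. Overall, the cross-section is a single solid region. Total boundary length (outer) = 24.85 mm.

24.85 mm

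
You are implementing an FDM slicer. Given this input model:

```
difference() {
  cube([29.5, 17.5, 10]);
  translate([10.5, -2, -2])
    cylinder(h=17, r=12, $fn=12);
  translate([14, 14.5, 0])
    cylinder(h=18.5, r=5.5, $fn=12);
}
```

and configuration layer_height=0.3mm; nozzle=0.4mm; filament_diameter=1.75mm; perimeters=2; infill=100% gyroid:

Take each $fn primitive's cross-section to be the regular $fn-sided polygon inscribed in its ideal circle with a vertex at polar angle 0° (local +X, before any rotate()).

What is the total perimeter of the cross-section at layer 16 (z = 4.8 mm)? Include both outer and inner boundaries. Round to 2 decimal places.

106.16 mm

At z = 4.8 mm: the 29.5×17.5 cube contributes its full rectangle (perimeter 94.00 mm); the cylinder at (10.5, -2): section is a regular 12-gon, circumradius r=12 (perimeter = 2·12·12.000·sin(180°/12) = 74.54 mm); the r=5.5 cylinder at (14, 14.5) gives a regular 12-gon of circumradius 5.5 (constant along its height) (perimeter = 2·12·5.500·sin(180°/12) = 34.16 mm); After the difference (first − rest): starting from the 29.5×17.5 cube, the r=12 cylinder at (10.5, -2) partially overlaps it — only the 167.34 mm² overlap (of its 432.00 mm²) is removed, clipping the outline; the r=5.5 cylinder at (14, 14.5) partially overlaps it — only the 75.74 mm² overlap (of its 90.75 mm²) is removed, clipping the outline — boundary = 106.16 mm. Overall, the cross-section has 2 separate islands. Total boundary length (outer) = 106.16 mm.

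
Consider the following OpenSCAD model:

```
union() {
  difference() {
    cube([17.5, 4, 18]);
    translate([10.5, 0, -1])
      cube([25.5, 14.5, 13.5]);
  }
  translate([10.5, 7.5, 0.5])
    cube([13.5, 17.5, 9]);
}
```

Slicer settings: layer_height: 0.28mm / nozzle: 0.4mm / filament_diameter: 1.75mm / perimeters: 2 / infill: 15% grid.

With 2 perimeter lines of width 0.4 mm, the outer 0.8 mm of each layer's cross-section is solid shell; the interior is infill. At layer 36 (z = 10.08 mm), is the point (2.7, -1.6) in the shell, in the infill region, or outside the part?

outside

At z = 10.08 mm: the cube is present — its section is the full 17.5×4 rectangle; the cube at (10.5, 0) is present — its section is the full 25.5×14.5 rectangle; Taking the first minus the rest: starting from the 17.5×4 cube, the 25.5×14.5 cube at (10.5, 0) partially overlaps it — only the 28.00 mm² overlap (of its 369.75 mm²) is removed, clipping the outline — 1 connected region; the cube at (10.5, 7.5) is absent (z outside [0.5, 9.5]); Merging all regions: only the result so far is present, so the union is just that shape — 1 connected region. Overall, the cross-section is a single solid region. The nearest boundary edge runs (10.50, 0.00)→(0.00, 0.00); distance from the point to it = 1.60 mm. The point is not inside any of the regions above, so it lies outside the cross-section (1.60 mm from the nearest boundary).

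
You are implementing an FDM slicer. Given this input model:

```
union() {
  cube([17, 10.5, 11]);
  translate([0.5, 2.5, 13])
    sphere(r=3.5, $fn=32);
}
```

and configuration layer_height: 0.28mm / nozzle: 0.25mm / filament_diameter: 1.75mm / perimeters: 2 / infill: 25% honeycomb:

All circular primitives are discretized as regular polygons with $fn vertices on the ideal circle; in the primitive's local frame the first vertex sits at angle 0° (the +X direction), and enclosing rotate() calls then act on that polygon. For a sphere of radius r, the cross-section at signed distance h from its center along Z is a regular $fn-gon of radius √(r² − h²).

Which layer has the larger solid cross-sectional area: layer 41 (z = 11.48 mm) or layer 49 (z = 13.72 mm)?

Layer 41 (z = 11.48): the cube is absent (z outside [0, 11]); the r=3.5 sphere at (0.5, 2.5) contributes a regular 32-gon of circumradius √(3.5²−1.52²) = 3.153 (area = (32/2)·3.153²·sin(360°/32) = 31.03 mm²); Taking the union: only the r=3.5 sphere at (0.5, 2.5) is present, so the union is just that shape — area = 31.03 mm². So its area = 31.03 mm². Layer 49 (z = 13.72): the cube is absent (z outside [0, 11]); the sphere at (0.5, 2.5): section is a regular 32-gon, circumradius = √(r²−h²) = √(3.5²−0.72²) = 3.425 (area = (32/2)·3.425²·sin(360°/32) = 36.62 mm²); Taking the union: only the r=3.5 sphere at (0.5, 2.5) is present, so the union is just that shape — area = 36.62 mm². So its area = 36.62 mm². Layer 49 is larger (36.62 vs 31.03 mm²).

layer 49 (z = 13.72 mm)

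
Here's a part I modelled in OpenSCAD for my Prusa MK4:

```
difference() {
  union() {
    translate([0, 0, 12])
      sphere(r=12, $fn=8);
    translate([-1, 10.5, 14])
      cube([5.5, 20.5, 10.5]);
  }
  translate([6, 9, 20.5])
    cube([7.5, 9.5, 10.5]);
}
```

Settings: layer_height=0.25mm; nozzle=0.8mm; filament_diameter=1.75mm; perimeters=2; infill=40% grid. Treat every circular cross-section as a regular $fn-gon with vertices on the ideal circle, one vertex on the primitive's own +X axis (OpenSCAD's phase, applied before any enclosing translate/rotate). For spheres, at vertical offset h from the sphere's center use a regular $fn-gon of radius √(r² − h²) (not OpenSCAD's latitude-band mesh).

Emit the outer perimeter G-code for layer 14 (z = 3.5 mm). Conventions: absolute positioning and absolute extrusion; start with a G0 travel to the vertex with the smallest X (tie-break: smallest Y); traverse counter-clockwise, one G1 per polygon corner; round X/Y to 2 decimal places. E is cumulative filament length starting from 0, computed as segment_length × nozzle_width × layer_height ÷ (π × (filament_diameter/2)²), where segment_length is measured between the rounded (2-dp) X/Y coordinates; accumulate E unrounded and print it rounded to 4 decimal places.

G0 X-8.47 Y0.00 Z3.50
G1 X-5.99 Y-5.99 E0.5391
G1 X0.00 Y-8.47 E1.0781
G1 X5.99 Y-5.99 E1.6172
G1 X8.47 Y0.00 E2.1563
G1 X5.99 Y5.99 E2.6954
G1 X0.00 Y8.47 E3.2344
G1 X-5.99 Y5.99 E3.7735
G1 X-8.47 Y0.00 E4.3126

At z = 3.5 mm: the r=12 sphere contributes a regular 8-gon of circumradius √(12²−8.5²) = 8.471; the cube at (-1, 10.5) is not intersected at this z (z outside [14, 24.5]); Combining (union): only the r=12 sphere is present, so the union is just that shape — 1 connected region; the cube at (6, 9) is not intersected at this z (z outside [20.5, 31]); Taking the first minus the rest: none of the subtracted shapes is present at this height, so the result so far is unchanged — 1 connected region. The outline is a single polygon with 8 vertices. Extrusion per mm of travel: 0.8 × 0.25 / (π × 0.875²) = 0.083150. Accumulating E over each segment gives final E = 4.3126.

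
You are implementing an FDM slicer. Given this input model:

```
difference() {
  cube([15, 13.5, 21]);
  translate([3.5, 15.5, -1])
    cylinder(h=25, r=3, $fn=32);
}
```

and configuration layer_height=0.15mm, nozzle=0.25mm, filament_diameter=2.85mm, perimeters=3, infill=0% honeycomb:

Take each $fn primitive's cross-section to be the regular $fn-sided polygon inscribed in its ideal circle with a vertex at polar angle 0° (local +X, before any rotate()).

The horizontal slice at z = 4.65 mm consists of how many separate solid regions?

At z = 4.65 mm: the 15×13.5 cube contributes its full rectangle; the cylinder at (3.5, 15.5): section is a regular 32-gon, circumradius r=3; After the difference (first − rest): starting from the 15×13.5 cube, the r=3 cylinder at (3.5, 15.5) partially overlaps it — only the 3.05 mm² overlap (of its 28.09 mm²) is removed, clipping the outline — 1 connected region. The result has 1 disconnected region.

1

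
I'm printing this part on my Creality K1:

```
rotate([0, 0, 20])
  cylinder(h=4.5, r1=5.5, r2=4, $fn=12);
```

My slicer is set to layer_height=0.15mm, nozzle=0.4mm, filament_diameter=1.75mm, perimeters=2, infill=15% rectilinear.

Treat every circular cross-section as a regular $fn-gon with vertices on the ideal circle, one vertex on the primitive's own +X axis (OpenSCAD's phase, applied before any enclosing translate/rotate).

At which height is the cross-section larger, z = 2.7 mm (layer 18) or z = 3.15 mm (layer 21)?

Layer 18 (z = 2.7): the cone contributes a regular 12-gon of circumradius 4.600 (interpolated between r1=5.5 and r2=4 at t=0.600) (area = (12/2)·4.600²·sin(360°/12) = 63.48 mm²); (rotated 20° about Z; rotation is an isometry so areas/perimeters/island counts are preserved). So its area = 63.48 mm². Layer 21 (z = 3.15): the cone contributes a regular 12-gon of circumradius 4.450 (interpolated between r1=5.5 and r2=4 at t=0.700) (area = (12/2)·4.450²·sin(360°/12) = 59.41 mm²); (rotated 20° about Z; rotation is an isometry so areas/perimeters/island counts are preserved). So its area = 59.41 mm². Layer 18 is larger (63.48 vs 59.41 mm²).

layer 18 (z = 2.7 mm)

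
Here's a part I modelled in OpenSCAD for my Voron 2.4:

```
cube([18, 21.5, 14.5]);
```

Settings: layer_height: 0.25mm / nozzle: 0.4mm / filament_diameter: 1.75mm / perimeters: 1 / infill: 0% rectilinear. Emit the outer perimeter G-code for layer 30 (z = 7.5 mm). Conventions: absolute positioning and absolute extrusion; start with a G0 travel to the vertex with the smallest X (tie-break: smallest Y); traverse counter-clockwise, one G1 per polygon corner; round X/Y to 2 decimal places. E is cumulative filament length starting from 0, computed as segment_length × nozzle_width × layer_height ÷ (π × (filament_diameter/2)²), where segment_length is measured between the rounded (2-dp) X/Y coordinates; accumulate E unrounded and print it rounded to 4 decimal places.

G0 X0.00 Y0.00 Z7.50
G1 X18.00 Y0.00 E0.7484
G1 X18.00 Y21.50 E1.6422
G1 X0.00 Y21.50 E2.3906
G1 X0.00 Y0.00 E3.2844

At z = 7.5 mm: the cube (footprint 18×21.5) is included at this height. The outline is a single polygon with 4 vertices. Extrusion per mm of travel: 0.4 × 0.25 / (π × 0.875²) = 0.041575. Accumulating E over each segment gives final E = 3.2844.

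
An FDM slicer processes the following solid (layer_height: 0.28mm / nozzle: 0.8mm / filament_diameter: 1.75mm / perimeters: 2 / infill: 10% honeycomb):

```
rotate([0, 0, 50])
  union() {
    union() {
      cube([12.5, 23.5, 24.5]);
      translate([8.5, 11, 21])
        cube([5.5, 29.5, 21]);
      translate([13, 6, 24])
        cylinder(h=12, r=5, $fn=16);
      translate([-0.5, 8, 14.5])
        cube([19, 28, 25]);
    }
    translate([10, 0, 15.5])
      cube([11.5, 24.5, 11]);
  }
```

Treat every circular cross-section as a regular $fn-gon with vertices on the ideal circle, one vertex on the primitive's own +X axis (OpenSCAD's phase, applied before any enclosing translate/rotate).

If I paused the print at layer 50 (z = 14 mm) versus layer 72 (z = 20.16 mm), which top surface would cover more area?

layer 72 (z = 20.16 mm)

Layer 50 (z = 14): the cube is present — its section is the full 12.5×23.5 rectangle (area 293.75 mm²); the cube at (8.5, 11) is not intersected at this z (z outside [21, 42]); the cylinder at (13, 6) is absent (z outside [24, 36]); the cube at (-0.5, 8) does not reach this height (z outside [14.5, 39.5]); Taking the union: only the 12.5×23.5 cube is present, so the union is just that shape — area = 293.75 mm²; the cube at (10, 0) is absent (z outside [15.5, 26.5]); Taking the union: only the result so far is present, so the union is just that shape — area = 293.75 mm²; (whole slice rotated 50° about Z — lengths, areas and connectivity unchanged). So its area = 293.75 mm². Layer 72 (z = 20.16): the cube is present — its section is the full 12.5×23.5 rectangle (area 293.75 mm²); the cube at (8.5, 11) is absent (z outside [21, 42]); the cylinder at (13, 6) does not reach this height (z outside [24, 36]); the cube at (-0.5, 8) is present — its section is the full 19×28 rectangle (area 532.00 mm²); Combining (union): the regions partially overlap — summed areas 825.75 mm² minus the doubly-counted overlap 193.75 mm² gives 632.00 mm² — area = 632.00 mm²; the cube at (10, 0) (footprint 11.5×24.5) is included at this height (area 281.75 mm²); Taking the union: the regions partially overlap — summed areas 913.75 mm² minus the doubly-counted overlap 160.25 mm² gives 753.50 mm² — area = 753.50 mm²; (whole slice rotated 50° about Z — lengths, areas and connectivity unchanged). So its area = 753.50 mm². Layer 72 is larger (753.50 vs 293.75 mm²).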